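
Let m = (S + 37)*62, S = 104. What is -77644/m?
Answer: -826/93 ≈ -8.8817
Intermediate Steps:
m = 8742 (m = (104 + 37)*62 = 141*62 = 8742)
-77644/m = -77644/8742 = -77644*1/8742 = -826/93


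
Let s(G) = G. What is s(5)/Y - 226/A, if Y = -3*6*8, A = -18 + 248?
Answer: -16847/16560 ≈ -1.0173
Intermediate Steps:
A = 230
Y = -144 (Y = -18*8 = -144)
s(5)/Y - 226/A = 5/(-144) - 226/230 = 5*(-1/144) - 226*1/230 = -5/144 - 113/115 = -16847/16560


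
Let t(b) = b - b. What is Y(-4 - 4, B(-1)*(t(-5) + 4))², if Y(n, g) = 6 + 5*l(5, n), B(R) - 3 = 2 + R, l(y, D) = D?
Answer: 1156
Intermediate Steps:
t(b) = 0
B(R) = 5 + R (B(R) = 3 + (2 + R) = 5 + R)
Y(n, g) = 6 + 5*n
Y(-4 - 4, B(-1)*(t(-5) + 4))² = (6 + 5*(-4 - 4))² = (6 + 5*(-8))² = (6 - 40)² = (-34)² = 1156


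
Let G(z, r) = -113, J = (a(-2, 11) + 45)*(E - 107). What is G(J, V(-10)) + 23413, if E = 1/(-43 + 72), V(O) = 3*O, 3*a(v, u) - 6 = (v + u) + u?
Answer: 23300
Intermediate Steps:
a(v, u) = 2 + v/3 + 2*u/3 (a(v, u) = 2 + ((v + u) + u)/3 = 2 + ((u + v) + u)/3 = 2 + (v + 2*u)/3 = 2 + (v/3 + 2*u/3) = 2 + v/3 + 2*u/3)
E = 1/29 ≈ 0.034483
J = -166474/29 (J = ((2 + (⅓)*(-2) + (⅔)*11) + 45)*(1/29 - 107) = ((2 - ⅔ + 22/3) + 45)*(-3102/29) = (26/3 + 45)*(-3102/29) = (161/3)*(-3102/29) = -166474/29 ≈ -5740.5)
G(J, V(-10)) + 23413 = -113 + 23413 = 23300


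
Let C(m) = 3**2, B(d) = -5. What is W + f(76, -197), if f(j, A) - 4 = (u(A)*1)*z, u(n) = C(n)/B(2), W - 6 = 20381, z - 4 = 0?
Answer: 101919/5 ≈ 20384.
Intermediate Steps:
z = 4 (z = 4 + 0 = 4)
C(m) = 9
W = 20387 (W = 6 + 20381 = 20387)
u(n) = -9/5 (u(n) = 9/(-5) = 9*(-1/5) = -9/5)
f(j, A) = -16/5 (f(j, A) = 4 - 9/5*1*4 = 4 - 9/5*4 = 4 - 36/5 = -16/5)
W + f(76, -197) = 20387 - 16/5 = 101919/5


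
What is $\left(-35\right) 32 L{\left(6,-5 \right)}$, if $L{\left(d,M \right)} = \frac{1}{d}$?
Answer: $- \frac{560}{3} \approx -186.67$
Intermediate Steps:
$\left(-35\right) 32 L{\left(6,-5 \right)} = \frac{\left(-35\right) 32}{6} = \left(-1120\right) \frac{1}{6} = - \frac{560}{3}$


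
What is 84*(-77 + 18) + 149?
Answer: -4807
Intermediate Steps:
84*(-77 + 18) + 149 = 84*(-59) + 149 = -4956 + 149 = -4807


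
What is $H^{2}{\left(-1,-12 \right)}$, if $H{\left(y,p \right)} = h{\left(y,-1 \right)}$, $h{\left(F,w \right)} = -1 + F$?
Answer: $4$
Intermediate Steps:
$H{\left(y,p \right)} = -1 + y$
$H^{2}{\left(-1,-12 \right)} = \left(-1 - 1\right)^{2} = \left(-2\right)^{2} = 4$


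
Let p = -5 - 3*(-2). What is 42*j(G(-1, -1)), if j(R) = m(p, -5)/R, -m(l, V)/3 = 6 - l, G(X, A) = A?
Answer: 630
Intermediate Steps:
p = 1 (p = -5 + 6 = 1)
m(l, V) = -18 + 3*l (m(l, V) = -3*(6 - l) = -18 + 3*l)
j(R) = -15/R (j(R) = (-18 + 3*1)/R = (-18 + 3)/R = -15/R)
42*j(G(-1, -1)) = 42*(-15/(-1)) = 42*(-15*(-1)) = 42*15 = 630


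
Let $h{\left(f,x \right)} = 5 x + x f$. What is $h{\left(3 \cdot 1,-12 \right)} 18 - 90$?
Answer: $-1818$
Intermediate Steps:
$h{\left(f,x \right)} = 5 x + f x$
$h{\left(3 \cdot 1,-12 \right)} 18 - 90 = - 12 \left(5 + 3 \cdot 1\right) 18 - 90 = - 12 \left(5 + 3\right) 18 - 90 = \left(-12\right) 8 \cdot 18 - 90 = \left(-96\right) 18 - 90 = -1728 - 90 = -1818$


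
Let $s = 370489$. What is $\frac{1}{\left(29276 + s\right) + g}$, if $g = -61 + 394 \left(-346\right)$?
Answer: $\frac{1}{263380} \approx 3.7968 \cdot 10^{-6}$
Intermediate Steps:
$g = -136385$ ($g = -61 - 136324 = -136385$)
$\frac{1}{\left(29276 + s\right) + g} = \frac{1}{\left(29276 + 370489\right) - 136385} = \frac{1}{399765 - 136385} = \frac{1}{263380}$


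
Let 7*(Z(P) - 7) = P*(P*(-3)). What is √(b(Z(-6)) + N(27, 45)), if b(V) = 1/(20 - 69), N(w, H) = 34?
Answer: 3*√185/7 ≈ 5.8292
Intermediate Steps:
Z(P) = 7 - 3*P²/7 (Z(P) = 7 + (P*(P*(-3)))/7 = 7 + (P*(-3*P))/7 = 7 + (-3*P²)/7 = 7 - 3*P²/7)
b(V) = -1/49 (b(V) = 1/(-49) = -1/49)
√(b(Z(-6)) + N(27, 45)) = √(-1/49 + 34) = √(1665/49) = 3*√185/7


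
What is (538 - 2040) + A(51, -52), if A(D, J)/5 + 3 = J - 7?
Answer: -1812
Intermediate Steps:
A(D, J) = -50 + 5*J (A(D, J) = -15 + 5*(J - 7) = -15 + 5*(-7 + J) = -15 + (-35 + 5*J) = -50 + 5*J)
(538 - 2040) + A(51, -52) = (538 - 2040) + (-50 + 5*(-52)) = -1502 + (-50 - 260) = -1502 - 310 = -1812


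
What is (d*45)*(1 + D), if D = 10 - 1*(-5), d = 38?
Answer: 27360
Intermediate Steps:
D = 15 (D = 10 + 5 = 15)
(d*45)*(1 + D) = (38*45)*(1 + 15) = 1710*16 = 27360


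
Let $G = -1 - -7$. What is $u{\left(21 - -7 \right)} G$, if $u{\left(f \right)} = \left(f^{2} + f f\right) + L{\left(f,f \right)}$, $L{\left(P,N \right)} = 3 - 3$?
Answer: $9408$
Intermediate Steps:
$L{\left(P,N \right)} = 0$
$u{\left(f \right)} = 2 f^{2}$ ($u{\left(f \right)} = \left(f^{2} + f f\right) + 0 = \left(f^{2} + f^{2}\right) + 0 = 2 f^{2} + 0 = 2 f^{2}$)
$G = 6$ ($G = -1 + 7 = 6$)
$u{\left(21 - -7 \right)} G = 2 \left(21 - -7\right)^{2} \cdot 6 = 2 \left(21 + 7\right)^{2} \cdot 6 = 2 \cdot 28^{2} \cdot 6 = 2 \cdot 784 \cdot 6 = 1568 \cdot 6 = 9408$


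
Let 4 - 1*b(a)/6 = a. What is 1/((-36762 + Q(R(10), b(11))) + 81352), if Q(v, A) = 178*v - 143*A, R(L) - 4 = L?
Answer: 1/53088 ≈ 1.8837e-5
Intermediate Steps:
R(L) = 4 + L
b(a) = 24 - 6*a
Q(v, A) = -143*A + 178*v
1/((-36762 + Q(R(10), b(11))) + 81352) = 1/((-36762 + (-143*(24 - 6*11) + 178*(4 + 10))) + 81352) = 1/((-36762 + (-143*(24 - 66) + 178*14)) + 81352) = 1/((-36762 + (-143*(-42) + 2492)) + 81352) = 1/((-36762 + (6006 + 2492)) + 81352) = 1/((-36762 + 8498) + 81352) = 1/(-28264 + 81352) = 1/53088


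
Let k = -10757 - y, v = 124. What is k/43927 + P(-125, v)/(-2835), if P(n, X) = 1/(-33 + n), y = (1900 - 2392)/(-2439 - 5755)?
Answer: -19740845413831/80613477887670 ≈ -0.24488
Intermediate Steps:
y = 246/4097 (y = -492/(-8194) = -492*(-1/8194) = 246/4097 ≈ 0.060044)
k = -44071675/4097 (k = -10757 - 1*246/4097 = -10757 - 246/4097 = -44071675/4097 ≈ -10757.)
k/43927 + P(-125, v)/(-2835) = -44071675/4097/43927 + 1/(-33 - 125*(-2835)) = -44071675/4097*1/43927 - 1/2835/(-158) = -44071675/179968919 - 1/158*(-1/2835) = -44071675/179968919 + 1/447930 = -19740845413831/80613477887670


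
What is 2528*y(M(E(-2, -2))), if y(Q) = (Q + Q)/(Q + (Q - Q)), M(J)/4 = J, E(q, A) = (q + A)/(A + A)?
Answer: 5056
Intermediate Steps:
E(q, A) = (A + q)/(2*A) (E(q, A) = (A + q)/((2*A)) = (A + q)*(1/(2*A)) = (A + q)/(2*A))
M(J) = 4*J
y(Q) = 2 (y(Q) = (2*Q)/(Q + 0) = (2*Q)/Q = 2)
2528*y(M(E(-2, -2))) = 2528*2 = 5056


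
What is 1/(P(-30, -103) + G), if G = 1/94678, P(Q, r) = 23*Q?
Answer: -94678/65327819 ≈ -0.0014493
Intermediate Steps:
G = 1/94678 ≈ 1.0562e-5
1/(P(-30, -103) + G) = 1/(23*(-30) + 1/94678) = 1/(-690 + 1/94678) = 1/(-65327819/94678) = -94678/65327819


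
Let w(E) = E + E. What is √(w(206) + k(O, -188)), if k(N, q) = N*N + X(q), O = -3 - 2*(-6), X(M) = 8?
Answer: √501 ≈ 22.383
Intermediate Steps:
w(E) = 2*E
O = 9 (O = -3 + 12 = 9)
k(N, q) = 8 + N² (k(N, q) = N*N + 8 = N² + 8 = 8 + N²)
√(w(206) + k(O, -188)) = √(2*206 + (8 + 9²)) = √(412 + (8 + 81)) = √(412 + 89) = √501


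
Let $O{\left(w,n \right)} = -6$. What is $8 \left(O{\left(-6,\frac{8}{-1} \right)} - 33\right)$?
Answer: $-312$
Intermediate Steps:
$8 \left(O{\left(-6,\frac{8}{-1} \right)} - 33\right) = 8 \left(-6 - 33\right) = 8 \left(-39\right) = -312$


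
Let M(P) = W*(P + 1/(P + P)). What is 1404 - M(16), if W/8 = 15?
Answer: -2079/4 ≈ -519.75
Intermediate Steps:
W = 120 (W = 8*15 = 120)
M(P) = 60/P + 120*P (M(P) = 120*(P + 1/(P + P)) = 120*(P + 1/(2*P)) = 60/P + 120*P)
1404 - M(16) = 1404 - (60/16 + 120*16) = 1404 - (60*(1/16) + 1920) = 1404 - (15/4 + 1920) = 1404 - 1*7695/4 = 1404 - 7695/4 = -2079/4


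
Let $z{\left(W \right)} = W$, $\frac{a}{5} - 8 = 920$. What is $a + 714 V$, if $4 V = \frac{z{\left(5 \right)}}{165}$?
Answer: $\frac{102199}{22} \approx 4645.4$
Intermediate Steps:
$a = 4640$ ($a = 40 + 5 \cdot 920 = 40 + 4600 = 4640$)
$V = \frac{1}{132}$ ($V = \frac{5 \cdot \frac{1}{165}}{4} = \frac{1}{4} \cdot \frac{1}{33} = \frac{1}{132} \approx 0.0075758$)
$a + 714 V = 4640 + 714 \cdot \frac{1}{132} = 4640 + \frac{119}{22} = \frac{102199}{22}$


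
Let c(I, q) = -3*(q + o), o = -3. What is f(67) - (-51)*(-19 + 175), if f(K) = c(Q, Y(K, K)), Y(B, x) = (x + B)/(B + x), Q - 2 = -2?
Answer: 7962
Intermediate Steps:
Q = 0 (Q = 2 - 2 = 0)
Y(B, x) = 1 (Y(B, x) = (B + x)/(B + x) = 1)
c(I, q) = 9 - 3*q (c(I, q) = -3*(q - 3) = -3*(-3 + q) = 9 - 3*q)
f(K) = 6 (f(K) = 9 - 3*1 = 9 - 3 = 6)
f(67) - (-51)*(-19 + 175) = 6 - (-51)*(-19 + 175) = 6 - (-51)*156 = 6 - 1*(-7956) = 6 + 7956 = 7962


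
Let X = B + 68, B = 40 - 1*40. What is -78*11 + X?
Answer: -790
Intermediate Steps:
B = 0 (B = 40 - 40 = 0)
X = 68 (X = 0 + 68 = 68)
-78*11 + X = -78*11 + 68 = -858 + 68 = -790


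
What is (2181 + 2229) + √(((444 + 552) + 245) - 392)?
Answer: 4410 + √849 ≈ 4439.1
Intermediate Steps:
(2181 + 2229) + √(((444 + 552) + 245) - 392) = 4410 + √((996 + 245) - 392) = 4410 + √(1241 - 392) = 4410 + √849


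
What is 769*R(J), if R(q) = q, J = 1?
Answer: 769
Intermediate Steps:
769*R(J) = 769*1 = 769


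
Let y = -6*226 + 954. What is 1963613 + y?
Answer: 1963211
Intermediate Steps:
y = -402 (y = -1356 + 954 = -402)
1963613 + y = 1963613 - 402 = 1963211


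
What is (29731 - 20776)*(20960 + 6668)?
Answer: 247408740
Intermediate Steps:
(29731 - 20776)*(20960 + 6668) = 8955*27628 = 247408740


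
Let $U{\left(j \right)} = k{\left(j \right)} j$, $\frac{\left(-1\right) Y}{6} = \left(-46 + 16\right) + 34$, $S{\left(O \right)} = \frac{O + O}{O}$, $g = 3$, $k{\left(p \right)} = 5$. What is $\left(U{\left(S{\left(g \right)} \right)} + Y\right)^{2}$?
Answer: $196$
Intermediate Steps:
$S{\left(O \right)} = 2$ ($S{\left(O \right)} = \frac{2 O}{O} = 2$)
$Y = -24$ ($Y = - 6 \left(\left(-46 + 16\right) + 34\right) = - 6 \left(-30 + 34\right) = \left(-6\right) 4 = -24$)
$U{\left(j \right)} = 5 j$
$\left(U{\left(S{\left(g \right)} \right)} + Y\right)^{2} = \left(5 \cdot 2 - 24\right)^{2} = \left(10 - 24\right)^{2} = \left(-14\right)^{2} = 196$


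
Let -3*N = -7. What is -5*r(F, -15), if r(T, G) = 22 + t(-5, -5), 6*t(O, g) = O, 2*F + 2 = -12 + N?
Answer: -635/6 ≈ -105.83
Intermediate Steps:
N = 7/3 (N = -⅓*(-7) = 7/3 ≈ 2.3333)
F = -35/6 (F = -1 + (-12 + 7/3)/2 = -1 + (½)*(-29/3) = -1 - 29/6 = -35/6 ≈ -5.8333)
t(O, g) = O/6
r(T, G) = 127/6 (r(T, G) = 22 + (⅙)*(-5) = 22 - ⅚ = 127/6)
-5*r(F, -15) = -5*127/6 = -635/6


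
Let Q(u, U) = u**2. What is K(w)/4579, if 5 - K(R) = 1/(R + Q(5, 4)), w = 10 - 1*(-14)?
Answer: 244/224371 ≈ 0.0010875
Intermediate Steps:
w = 24 (w = 10 + 14 = 24)
K(R) = 5 - 1/(25 + R) (K(R) = 5 - 1/(R + 5**2) = 5 - 1/(R + 25) = 5 - 1/(25 + R))
K(w)/4579 = ((124 + 5*24)/(25 + 24))/4579 = ((124 + 120)/49)*(1/4579) = ((1/49)*244)*(1/4579) = (244/49)*(1/4579) = 244/224371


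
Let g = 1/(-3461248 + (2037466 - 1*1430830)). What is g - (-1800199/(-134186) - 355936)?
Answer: 68167888916288389/191524482916 ≈ 3.5592e+5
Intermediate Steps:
g = -1/2854612 (g = 1/(-3461248 + (2037466 - 1430830)) = 1/(-3461248 + 606636) = 1/(-2854612) = -1/2854612 ≈ -3.5031e-7)
g - (-1800199/(-134186) - 355936) = -1/2854612 - (-1800199/(-134186) - 355936) = -1/2854612 - (-1800199*(-1/134186) - 355936) = -1/2854612 - (1800199/134186 - 355936) = -1/2854612 - 1*(-47759827897/134186) = -1/2854612 + 47759827897/134186 = 68167888916288389/191524482916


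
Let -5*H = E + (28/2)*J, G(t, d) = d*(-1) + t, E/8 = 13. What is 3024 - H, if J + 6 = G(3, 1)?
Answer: 15168/5 ≈ 3033.6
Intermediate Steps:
E = 104 (E = 8*13 = 104)
G(t, d) = t - d (G(t, d) = -d + t = t - d)
J = -4 (J = -6 + (3 - 1*1) = -6 + (3 - 1) = -6 + 2 = -4)
H = -48/5 (H = -(104 + (28/2)*(-4))/5 = -(104 + (28*(½))*(-4))/5 = -(104 + 14*(-4))/5 = -(104 - 56)/5 = -⅕*48 = -48/5 ≈ -9.6000)
3024 - H = 3024 - 1*(-48/5) = 3024 + 48/5 = 15168/5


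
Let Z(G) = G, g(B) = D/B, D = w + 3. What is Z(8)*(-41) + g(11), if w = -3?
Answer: -328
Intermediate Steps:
D = 0 (D = -3 + 3 = 0)
g(B) = 0 (g(B) = 0/B = 0)
Z(8)*(-41) + g(11) = 8*(-41) + 0 = -328 + 0 = -328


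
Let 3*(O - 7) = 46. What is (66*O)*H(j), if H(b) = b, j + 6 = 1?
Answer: -7370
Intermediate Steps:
j = -5 (j = -6 + 1 = -5)
O = 67/3 (O = 7 + (⅓)*46 = 7 + 46/3 = 67/3 ≈ 22.333)
(66*O)*H(j) = (66*(67/3))*(-5) = 1474*(-5) = -7370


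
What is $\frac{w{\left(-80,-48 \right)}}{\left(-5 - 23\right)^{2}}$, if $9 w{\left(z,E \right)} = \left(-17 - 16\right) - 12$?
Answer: $- \frac{5}{784} \approx -0.0063775$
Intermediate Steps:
$w{\left(z,E \right)} = -5$ ($w{\left(z,E \right)} = \frac{\left(-17 - 16\right) - 12}{9} = \frac{-33 - 12}{9} = \frac{1}{9} \left(-45\right) = -5$)
$\frac{w{\left(-80,-48 \right)}}{\left(-5 - 23\right)^{2}} = - \frac{5}{\left(-5 - 23\right)^{2}} = - \frac{5}{\left(-28\right)^{2}} = - \frac{5}{784}$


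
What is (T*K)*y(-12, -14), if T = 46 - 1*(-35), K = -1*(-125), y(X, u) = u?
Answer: -141750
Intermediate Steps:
K = 125
T = 81 (T = 46 + 35 = 81)
(T*K)*y(-12, -14) = (81*125)*(-14) = 10125*(-14) = -141750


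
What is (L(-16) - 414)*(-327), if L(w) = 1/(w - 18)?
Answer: 4603179/34 ≈ 1.3539e+5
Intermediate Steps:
L(w) = 1/(-18 + w)
(L(-16) - 414)*(-327) = (1/(-18 - 16) - 414)*(-327) = (1/(-34) - 414)*(-327) = (-1/34 - 414)*(-327) = -14077/34*(-327) = 4603179/34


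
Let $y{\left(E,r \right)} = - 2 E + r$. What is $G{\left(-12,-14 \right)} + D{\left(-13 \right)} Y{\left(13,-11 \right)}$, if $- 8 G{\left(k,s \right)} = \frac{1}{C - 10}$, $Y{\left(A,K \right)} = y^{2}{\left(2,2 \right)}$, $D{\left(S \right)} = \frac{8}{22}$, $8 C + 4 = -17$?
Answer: $\frac{1627}{1111} \approx 1.4644$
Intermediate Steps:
$C = - \frac{21}{8}$ ($C = - \frac{1}{2} + \frac{1}{8} \left(-17\right) = - \frac{1}{2} - \frac{17}{8} = - \frac{21}{8} \approx -2.625$)
$y{\left(E,r \right)} = r - 2 E$
$D{\left(S \right)} = \frac{4}{11}$ ($D{\left(S \right)} = 8 \cdot \frac{1}{22} = \frac{4}{11}$)
$Y{\left(A,K \right)} = 4$ ($Y{\left(A,K \right)} = \left(2 - 4\right)^{2} = \left(-2\right)^{2} = 4$)
$G{\left(k,s \right)} = \frac{1}{101}$ ($G{\left(k,s \right)} = - \frac{1}{8 \left(- \frac{21}{8} - 10\right)} = - \frac{1}{8 \left(- \frac{101}{8}\right)} = \left(- \frac{1}{8}\right) \left(- \frac{8}{101}\right) = \frac{1}{101}$)
$G{\left(-12,-14 \right)} + D{\left(-13 \right)} Y{\left(13,-11 \right)} = \frac{1}{101} + \frac{4}{11} \cdot 4 = \frac{1}{101} + \frac{16}{11} = \frac{1627}{1111}$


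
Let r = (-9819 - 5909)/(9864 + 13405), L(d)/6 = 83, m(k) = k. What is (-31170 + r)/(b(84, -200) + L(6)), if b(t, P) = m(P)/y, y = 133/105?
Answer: -6890449351/75182139 ≈ -91.650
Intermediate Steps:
y = 19/15 (y = 133*(1/105) = 19/15 ≈ 1.2667)
L(d) = 498 (L(d) = 6*83 = 498)
r = -15728/23269 ≈ -0.67592
b(t, P) = 15*P/19 (b(t, P) = P/(19/15) = P*(15/19) = 15*P/19)
(-31170 + r)/(b(84, -200) + L(6)) = (-31170 - 15728/23269)/((15/19)*(-200) + 498) = -725310458/(23269*(-3000/19 + 498)) = -725310458/(23269*6462/19) = -725310458/23269*19/6462 = -6890449351/75182139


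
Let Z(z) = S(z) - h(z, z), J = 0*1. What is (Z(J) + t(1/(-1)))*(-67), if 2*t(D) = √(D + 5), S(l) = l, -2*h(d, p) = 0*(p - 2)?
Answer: -67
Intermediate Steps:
J = 0
h(d, p) = 0 (h(d, p) = -0*(p - 2) = -0*(-2 + p) = -½*0 = 0)
t(D) = √(5 + D)/2 (t(D) = √(D + 5)/2 = √(5 + D)/2)
Z(z) = z (Z(z) = z - 1*0 = z + 0 = z)
(Z(J) + t(1/(-1)))*(-67) = (0 + √(5 + 1/(-1))/2)*(-67) = (0 + √(5 - 1)/2)*(-67) = (0 + √4/2)*(-67) = (0 + (½)*2)*(-67) = (0 + 1)*(-67) = 1*(-67) = -67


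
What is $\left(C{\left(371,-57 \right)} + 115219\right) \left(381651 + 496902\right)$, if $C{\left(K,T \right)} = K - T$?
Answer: $101602018791$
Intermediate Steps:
$\left(C{\left(371,-57 \right)} + 115219\right) \left(381651 + 496902\right) = \left(\left(371 - -57\right) + 115219\right) \left(381651 + 496902\right) = \left(\left(371 + 57\right) + 115219\right) 878553 = \left(428 + 115219\right) 878553 = 115647 \cdot 878553 = 101602018791$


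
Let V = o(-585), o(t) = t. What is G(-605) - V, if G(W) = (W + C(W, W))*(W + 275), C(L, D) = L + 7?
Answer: 397575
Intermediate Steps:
C(L, D) = 7 + L
G(W) = (7 + 2*W)*(275 + W) (G(W) = (W + (7 + W))*(W + 275) = (7 + 2*W)*(275 + W))
V = -585
G(-605) - V = (1925 + 2*(-605)**2 + 557*(-605)) - 1*(-585) = (1925 + 2*366025 - 336985) + 585 = (1925 + 732050 - 336985) + 585 = 396990 + 585 = 397575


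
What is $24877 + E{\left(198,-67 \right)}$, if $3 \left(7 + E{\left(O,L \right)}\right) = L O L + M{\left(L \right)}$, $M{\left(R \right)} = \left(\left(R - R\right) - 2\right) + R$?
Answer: $321121$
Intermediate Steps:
$M{\left(R \right)} = -2 + R$ ($M{\left(R \right)} = \left(0 - 2\right) + R = -2 + R$)
$E{\left(O,L \right)} = - \frac{23}{3} + \frac{L}{3} + \frac{O L^{2}}{3}$ ($E{\left(O,L \right)} = -7 + \frac{L O L + \left(-2 + L\right)}{3} = -7 + \frac{O L^{2} + \left(-2 + L\right)}{3} = -7 + \frac{-2 + L + O L^{2}}{3} = -7 + \left(- \frac{2}{3} + \frac{L}{3} + \frac{O L^{2}}{3}\right) = - \frac{23}{3} + \frac{L}{3} + \frac{O L^{2}}{3}$)
$24877 + E{\left(198,-67 \right)} = 24877 + \left(- \frac{23}{3} + \frac{1}{3} \left(-67\right) + \frac{1}{3} \cdot 198 \left(-67\right)^{2}\right) = 24877 - \left(30 - 296274\right) = 24877 - -296244 = 24877 + 296244 = 321121$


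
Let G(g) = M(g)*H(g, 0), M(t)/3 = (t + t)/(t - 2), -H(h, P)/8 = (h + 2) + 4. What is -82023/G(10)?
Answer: 27341/320 ≈ 85.441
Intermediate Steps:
H(h, P) = -48 - 8*h (H(h, P) = -8*((h + 2) + 4) = -8*((2 + h) + 4) = -8*(6 + h) = -48 - 8*h)
M(t) = 6*t/(-2 + t) (M(t) = 3*((t + t)/(t - 2)) = 3*((2*t)/(-2 + t)) = 3*(2*t/(-2 + t)) = 6*t/(-2 + t))
G(g) = 6*g*(-48 - 8*g)/(-2 + g) (G(g) = (6*g/(-2 + g))*(-48 - 8*g) = 6*g*(-48 - 8*g)/(-2 + g))
-82023/G(10) = -82023*(-(-2 + 10)/(480*(6 + 10))) = -82023/((-48*10*16/8)) = -82023/((-48*10*⅛*16)) = -82023/(-960) = -82023*(-1/960) = 27341/320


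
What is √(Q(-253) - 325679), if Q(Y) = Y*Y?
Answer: I*√261670 ≈ 511.54*I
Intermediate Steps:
Q(Y) = Y²
√(Q(-253) - 325679) = √((-253)² - 325679) = √(64009 - 325679) = √(-261670) = I*√261670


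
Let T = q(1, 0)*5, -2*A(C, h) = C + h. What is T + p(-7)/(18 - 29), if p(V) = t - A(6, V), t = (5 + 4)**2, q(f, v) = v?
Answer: -161/22 ≈ -7.3182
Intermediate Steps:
A(C, h) = -C/2 - h/2 (A(C, h) = -(C + h)/2 = -C/2 - h/2)
t = 81 (t = 9**2 = 81)
T = 0 (T = 0*5 = 0)
p(V) = 84 + V/2 (p(V) = 81 - (-1/2*6 - V/2) = 81 - (-3 - V/2) = 81 + (3 + V/2) = 84 + V/2)
T + p(-7)/(18 - 29) = 0 + (84 + (1/2)*(-7))/(18 - 29) = 0 + (84 - 7/2)/(-11) = 0 - 1/11*161/2 = 0 - 161/22 = -161/22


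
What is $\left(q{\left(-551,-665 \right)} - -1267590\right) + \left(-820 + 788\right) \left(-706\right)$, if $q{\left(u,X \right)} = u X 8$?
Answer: $4221502$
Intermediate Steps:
$q{\left(u,X \right)} = 8 X u$ ($q{\left(u,X \right)} = X u 8 = 8 X u$)
$\left(q{\left(-551,-665 \right)} - -1267590\right) + \left(-820 + 788\right) \left(-706\right) = \left(8 \left(-665\right) \left(-551\right) - -1267590\right) + \left(-820 + 788\right) \left(-706\right) = \left(2931320 + \left(-329216 + 1596806\right)\right) - -22592 = \left(2931320 + 1267590\right) + 22592 = 4198910 + 22592 = 4221502$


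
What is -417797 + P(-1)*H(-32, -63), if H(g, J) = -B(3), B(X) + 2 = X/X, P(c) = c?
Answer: -417798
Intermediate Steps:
B(X) = -1 (B(X) = -2 + X/X = -2 + 1 = -1)
H(g, J) = 1 (H(g, J) = -1*(-1) = 1)
-417797 + P(-1)*H(-32, -63) = -417797 - 1*1 = -417797 - 1 = -417798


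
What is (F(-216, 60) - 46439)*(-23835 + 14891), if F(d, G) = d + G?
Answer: 416745680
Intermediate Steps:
F(d, G) = G + d
(F(-216, 60) - 46439)*(-23835 + 14891) = ((60 - 216) - 46439)*(-23835 + 14891) = (-156 - 46439)*(-8944) = -46595*(-8944) = 416745680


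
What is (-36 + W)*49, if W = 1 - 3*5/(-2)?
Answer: -2695/2 ≈ -1347.5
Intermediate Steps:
W = 17/2 (W = 1 - (-3)*5/2 = 1 - 3*(-5/2) = 1 + 15/2 = 17/2 ≈ 8.5000)
(-36 + W)*49 = (-36 + 17/2)*49 = -55/2*49 = -2695/2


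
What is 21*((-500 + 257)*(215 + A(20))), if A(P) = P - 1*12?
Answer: -1137969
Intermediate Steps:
A(P) = -12 + P (A(P) = P - 12 = -12 + P)
21*((-500 + 257)*(215 + A(20))) = 21*((-500 + 257)*(215 + (-12 + 20))) = 21*(-243*(215 + 8)) = 21*(-243*223) = 21*(-54189) = -1137969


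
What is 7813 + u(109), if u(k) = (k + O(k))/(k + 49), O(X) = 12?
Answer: 1234575/158 ≈ 7813.8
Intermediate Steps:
u(k) = (12 + k)/(49 + k) (u(k) = (k + 12)/(k + 49) = (12 + k)/(49 + k))
7813 + u(109) = 7813 + (12 + 109)/(49 + 109) = 7813 + 121/158 = 1234575/158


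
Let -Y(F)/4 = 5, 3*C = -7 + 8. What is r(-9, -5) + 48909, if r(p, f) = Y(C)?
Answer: 48889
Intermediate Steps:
C = 1/3 (C = (-7 + 8)/3 = (1/3)*1 = 1/3 ≈ 0.33333)
Y(F) = -20 (Y(F) = -4*5 = -20)
r(p, f) = -20
r(-9, -5) + 48909 = -20 + 48909 = 48889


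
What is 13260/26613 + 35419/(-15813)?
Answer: -81436163/46759041 ≈ -1.7416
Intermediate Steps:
13260/26613 + 35419/(-15813) = 13260*(1/26613) + 35419*(-1/15813) = 4420/8871 - 35419/15813 = -81436163/46759041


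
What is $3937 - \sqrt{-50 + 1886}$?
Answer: $3937 - 6 \sqrt{51} \approx 3894.2$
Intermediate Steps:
$3937 - \sqrt{-50 + 1886} = 3937 - \sqrt{1836} = 3937 - 6 \sqrt{51}$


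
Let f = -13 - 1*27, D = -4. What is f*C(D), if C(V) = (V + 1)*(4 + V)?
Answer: 0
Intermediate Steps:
f = -40 (f = -13 - 27 = -40)
C(V) = (1 + V)*(4 + V)
f*C(D) = -40*(4 + (-4)**2 + 5*(-4)) = -40*(4 + 16 - 20) = -40*0 = 0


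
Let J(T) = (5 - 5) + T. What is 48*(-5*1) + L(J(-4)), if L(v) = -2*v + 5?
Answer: -227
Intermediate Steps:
J(T) = T (J(T) = 0 + T = T)
L(v) = 5 - 2*v
48*(-5*1) + L(J(-4)) = 48*(-5*1) + (5 - 2*(-4)) = 48*(-5) + (5 + 8) = -240 + 13 = -227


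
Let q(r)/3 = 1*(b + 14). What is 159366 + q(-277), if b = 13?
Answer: 159447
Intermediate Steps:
q(r) = 81 (q(r) = 3*(1*(13 + 14)) = 3*(1*27) = 3*27 = 81)
159366 + q(-277) = 159366 + 81 = 159447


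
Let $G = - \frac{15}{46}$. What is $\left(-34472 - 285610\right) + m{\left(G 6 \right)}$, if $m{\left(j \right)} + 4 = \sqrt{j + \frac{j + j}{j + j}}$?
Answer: $-320086 + \frac{i \sqrt{506}}{23} \approx -3.2009 \cdot 10^{5} + 0.97802 i$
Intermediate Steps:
$G = - \frac{15}{46}$ ($G = \left(-15\right) \frac{1}{46} = - \frac{15}{46} \approx -0.32609$)
$m{\left(j \right)} = -4 + \sqrt{1 + j}$ ($m{\left(j \right)} = -4 + \sqrt{j + \frac{j + j}{j + j}} = -4 + \sqrt{j + \frac{2 j}{2 j}} = -4 + \sqrt{j + 2 j \frac{1}{2 j}} = -4 + \sqrt{j + 1} = -4 + \sqrt{1 + j}$)
$\left(-34472 - 285610\right) + m{\left(G 6 \right)} = \left(-34472 - 285610\right) - \left(4 - \sqrt{1 - \frac{45}{23}}\right) = -320082 - \left(4 - \sqrt{1 - \frac{45}{23}}\right) = -320082 - \left(4 - \sqrt{- \frac{22}{23}}\right) = -320082 - \left(4 - \frac{i \sqrt{506}}{23}\right) = -320086 + \frac{i \sqrt{506}}{23}$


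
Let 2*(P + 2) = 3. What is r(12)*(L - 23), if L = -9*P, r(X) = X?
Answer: -222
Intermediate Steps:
P = -1/2 (P = -2 + (1/2)*3 = -2 + 3/2 = -1/2 ≈ -0.50000)
L = 9/2 (L = -9*(-1/2) = 9/2 ≈ 4.5000)
r(12)*(L - 23) = 12*(9/2 - 23) = 12*(-37/2) = -222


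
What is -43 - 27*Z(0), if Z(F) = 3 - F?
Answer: -124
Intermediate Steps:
-43 - 27*Z(0) = -43 - 27*(3 - 1*0) = -43 - 27*(3 + 0) = -43 - 27*3 = -43 - 81 = -124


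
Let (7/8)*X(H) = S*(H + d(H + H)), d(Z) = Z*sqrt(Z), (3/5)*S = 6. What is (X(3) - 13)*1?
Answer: 149/7 + 480*sqrt(6)/7 ≈ 189.25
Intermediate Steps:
S = 10 (S = (5/3)*6 = 10)
d(Z) = Z**(3/2)
X(H) = 80*H/7 + 160*sqrt(2)*H**(3/2)/7 (X(H) = 8*(10*(H + (H + H)**(3/2)))/7 = 8*(10*(H + (2*H)**(3/2)))/7 = 8*(10*(H + 2*sqrt(2)*H**(3/2)))/7 = 8*(10*H + 20*sqrt(2)*H**(3/2))/7 = 80*H/7 + 160*sqrt(2)*H**(3/2)/7)
(X(3) - 13)*1 = (((80/7)*3 + 160*sqrt(2)*3**(3/2)/7) - 13)*1 = ((240/7 + 160*sqrt(2)*(3*sqrt(3))/7) - 13)*1 = ((240/7 + 480*sqrt(6)/7) - 13)*1 = (149/7 + 480*sqrt(6)/7)*1 = 149/7 + 480*sqrt(6)/7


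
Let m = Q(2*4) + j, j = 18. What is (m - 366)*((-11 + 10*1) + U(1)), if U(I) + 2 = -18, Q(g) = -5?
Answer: 7413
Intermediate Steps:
U(I) = -20 (U(I) = -2 - 18 = -20)
m = 13 (m = -5 + 18 = 13)
(m - 366)*((-11 + 10*1) + U(1)) = (13 - 366)*((-11 + 10*1) - 20) = -353*((-11 + 10) - 20) = -353*(-1 - 20) = -353*(-21) = 7413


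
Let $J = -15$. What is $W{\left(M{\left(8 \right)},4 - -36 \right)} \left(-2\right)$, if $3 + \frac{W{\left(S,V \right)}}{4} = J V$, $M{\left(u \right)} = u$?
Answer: $4824$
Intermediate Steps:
$W{\left(S,V \right)} = -12 - 60 V$ ($W{\left(S,V \right)} = -12 + 4 \left(- 15 V\right) = -12 - 60 V$)
$W{\left(M{\left(8 \right)},4 - -36 \right)} \left(-2\right) = \left(-12 - 60 \left(4 - -36\right)\right) \left(-2\right) = \left(-12 - 60 \left(4 + 36\right)\right) \left(-2\right) = \left(-12 - 2400\right) \left(-2\right) = \left(-2412\right) \left(-2\right) = 4824$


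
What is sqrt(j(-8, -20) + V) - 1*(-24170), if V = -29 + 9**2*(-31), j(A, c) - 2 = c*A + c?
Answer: 24170 + I*sqrt(2398) ≈ 24170.0 + 48.969*I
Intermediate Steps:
j(A, c) = 2 + c + A*c (j(A, c) = 2 + (c*A + c) = 2 + (A*c + c) = 2 + (c + A*c) = 2 + c + A*c)
V = -2540 (V = -29 + 81*(-31) = -29 - 2511 = -2540)
sqrt(j(-8, -20) + V) - 1*(-24170) = sqrt((2 - 20 - 8*(-20)) - 2540) - 1*(-24170) = sqrt((2 - 20 + 160) - 2540) + 24170 = sqrt(142 - 2540) + 24170 = sqrt(-2398) + 24170 = I*sqrt(2398) + 24170 = 24170 + I*sqrt(2398)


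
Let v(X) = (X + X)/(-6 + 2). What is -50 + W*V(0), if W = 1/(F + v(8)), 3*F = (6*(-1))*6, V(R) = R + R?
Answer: -50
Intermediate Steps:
V(R) = 2*R
F = -12 (F = ((6*(-1))*6)/3 = (-6*6)/3 = (1/3)*(-36) = -12)
v(X) = -X/2 (v(X) = (2*X)/(-4) = (2*X)*(-1/4) = -X/2)
W = -1/16 (W = 1/(-12 - 1/2*8) = 1/(-12 - 4) = 1/(-16) = -1/16 ≈ -0.062500)
-50 + W*V(0) = -50 - 0/8 = -50 - 1/16*0 = -50 + 0 = -50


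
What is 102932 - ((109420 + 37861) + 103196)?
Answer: -147545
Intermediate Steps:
102932 - ((109420 + 37861) + 103196) = 102932 - (147281 + 103196) = 102932 - 1*250477 = 102932 - 250477 = -147545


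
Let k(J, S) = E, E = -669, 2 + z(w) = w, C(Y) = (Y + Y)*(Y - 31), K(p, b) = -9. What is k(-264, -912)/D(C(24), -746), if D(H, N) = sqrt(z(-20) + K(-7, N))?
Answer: 669*I*sqrt(31)/31 ≈ 120.16*I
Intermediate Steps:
C(Y) = 2*Y*(-31 + Y) (C(Y) = (2*Y)*(-31 + Y) = 2*Y*(-31 + Y))
z(w) = -2 + w
D(H, N) = I*sqrt(31) (D(H, N) = sqrt((-2 - 20) - 9) = sqrt(-22 - 9) = sqrt(-31) = I*sqrt(31))
k(J, S) = -669
k(-264, -912)/D(C(24), -746) = -669*(-I*sqrt(31)/31) = -(-669)*I*sqrt(31)/31 = 669*I*sqrt(31)/31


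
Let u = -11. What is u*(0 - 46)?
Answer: 506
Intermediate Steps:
u*(0 - 46) = -11*(0 - 46) = -11*(-46) = 506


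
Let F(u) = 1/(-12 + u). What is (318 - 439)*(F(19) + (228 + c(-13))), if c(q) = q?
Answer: -182226/7 ≈ -26032.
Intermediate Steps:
(318 - 439)*(F(19) + (228 + c(-13))) = (318 - 439)*(1/(-12 + 19) + (228 - 13)) = -121*(1/7 + 215) = -121*(⅐ + 215) = -121*1506/7 = -182226/7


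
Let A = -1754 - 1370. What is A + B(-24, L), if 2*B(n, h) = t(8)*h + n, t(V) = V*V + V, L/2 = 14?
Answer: -2128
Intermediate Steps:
L = 28 (L = 2*14 = 28)
t(V) = V + V² (t(V) = V² + V = V + V²)
B(n, h) = n/2 + 36*h (B(n, h) = ((8*(1 + 8))*h + n)/2 = ((8*9)*h + n)/2 = (72*h + n)/2 = (n + 72*h)/2 = n/2 + 36*h)
A = -3124
A + B(-24, L) = -3124 + ((½)*(-24) + 36*28) = -3124 + (-12 + 1008) = -3124 + 996 = -2128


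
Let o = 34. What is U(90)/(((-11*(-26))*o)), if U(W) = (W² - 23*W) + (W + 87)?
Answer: 6207/9724 ≈ 0.63832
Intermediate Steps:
U(W) = 87 + W² - 22*W (U(W) = (W² - 23*W) + (87 + W) = 87 + W² - 22*W)
U(90)/(((-11*(-26))*o)) = (87 + 90² - 22*90)/((-11*(-26)*34)) = (87 + 8100 - 1980)/((286*34)) = 6207/9724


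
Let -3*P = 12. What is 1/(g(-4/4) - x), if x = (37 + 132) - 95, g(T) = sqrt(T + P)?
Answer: -74/5481 - I*sqrt(5)/5481 ≈ -0.013501 - 0.00040797*I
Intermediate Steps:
P = -4 (P = -1/3*12 = -4)
g(T) = sqrt(-4 + T) (g(T) = sqrt(T - 4) = sqrt(-4 + T))
x = 74 (x = 169 - 95 = 74)
1/(g(-4/4) - x) = 1/(sqrt(-4 - 4/4) - 1*74) = 1/(sqrt(-4 - 4*1/4) - 74) = 1/(sqrt(-4 - 1) - 74) = 1/(sqrt(-5) - 74) = 1/(I*sqrt(5) - 74) = 1/(-74 + I*sqrt(5))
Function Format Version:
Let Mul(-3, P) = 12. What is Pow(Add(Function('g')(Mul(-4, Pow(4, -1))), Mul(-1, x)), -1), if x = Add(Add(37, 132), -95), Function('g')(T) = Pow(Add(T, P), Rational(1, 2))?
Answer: Add(Rational(-74, 5481), Mul(Rational(-1, 5481), I, Pow(5, Rational(1, 2)))) ≈ Add(-0.013501, Mul(-0.00040797, I))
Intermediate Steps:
P = -4 (P = Mul(Rational(-1, 3), 12) = -4)
Function('g')(T) = Pow(Add(-4, T), Rational(1, 2)) (Function('g')(T) = Pow(Add(T, -4), Rational(1, 2)) = Pow(Add(-4, T), Rational(1, 2)))
x = 74 (x = Add(169, -95) = 74)
Pow(Add(Function('g')(Mul(-4, Pow(4, -1))), Mul(-1, x)), -1) = Pow(Add(Pow(Add(-4, Mul(-4, Pow(4, -1))), Rational(1, 2)), Mul(-1, 74)), -1) = Pow(Add(Pow(Add(-4, Mul(-4, Rational(1, 4))), Rational(1, 2)), -74), -1) = Pow(Add(Pow(Add(-4, -1), Rational(1, 2)), -74), -1) = Pow(Add(Pow(-5, Rational(1, 2)), -74), -1) = Pow(Add(Mul(I, Pow(5, Rational(1, 2))), -74), -1) = Pow(Add(-74, Mul(I, Pow(5, Rational(1, 2)))), -1)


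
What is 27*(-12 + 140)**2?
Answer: 442368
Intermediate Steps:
27*(-12 + 140)**2 = 27*128**2 = 27*16384 = 442368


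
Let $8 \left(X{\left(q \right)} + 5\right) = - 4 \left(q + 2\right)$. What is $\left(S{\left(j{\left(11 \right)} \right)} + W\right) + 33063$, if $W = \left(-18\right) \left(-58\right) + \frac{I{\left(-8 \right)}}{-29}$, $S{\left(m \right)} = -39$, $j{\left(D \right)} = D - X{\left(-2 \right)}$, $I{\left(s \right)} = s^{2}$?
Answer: $\frac{987908}{29} \approx 34066.0$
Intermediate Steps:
$X{\left(q \right)} = -6 - \frac{q}{2}$ ($X{\left(q \right)} = -5 + \frac{\left(-4\right) \left(q + 2\right)}{8} = -5 + \frac{\left(-4\right) \left(2 + q\right)}{8} = -5 + \frac{-8 - 4 q}{8} = -5 - \left(1 + \frac{q}{2}\right) = -6 - \frac{q}{2}$)
$j{\left(D \right)} = 5 + D$ ($j{\left(D \right)} = D - \left(-6 - -1\right) = D - \left(-6 + 1\right) = D - -5 = D + 5 = 5 + D$)
$W = \frac{30212}{29}$ ($W = \left(-18\right) \left(-58\right) + \frac{\left(-8\right)^{2}}{-29} = 1044 + 64 \left(- \frac{1}{29}\right) = 1044 - \frac{64}{29} = \frac{30212}{29} \approx 1041.8$)
$\left(S{\left(j{\left(11 \right)} \right)} + W\right) + 33063 = \left(-39 + \frac{30212}{29}\right) + 33063 = \frac{29081}{29} + 33063 = \frac{987908}{29}$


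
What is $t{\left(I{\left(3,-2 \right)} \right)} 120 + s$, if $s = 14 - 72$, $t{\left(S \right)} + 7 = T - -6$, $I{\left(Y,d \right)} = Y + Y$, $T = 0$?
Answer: $-178$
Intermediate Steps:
$I{\left(Y,d \right)} = 2 Y$
$t{\left(S \right)} = -1$ ($t{\left(S \right)} = -7 + \left(0 - -6\right) = -7 + \left(0 + 6\right) = -7 + 6 = -1$)
$s = -58$ ($s = 14 - 72 = -58$)
$t{\left(I{\left(3,-2 \right)} \right)} 120 + s = \left(-1\right) 120 - 58 = -120 - 58 = -178$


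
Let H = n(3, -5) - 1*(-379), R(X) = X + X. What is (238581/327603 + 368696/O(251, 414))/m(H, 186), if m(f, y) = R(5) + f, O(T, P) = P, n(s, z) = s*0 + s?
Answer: 20147448037/8861005944 ≈ 2.2737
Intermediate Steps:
n(s, z) = s (n(s, z) = 0 + s = s)
R(X) = 2*X
H = 382 (H = 3 - 1*(-379) = 3 + 379 = 382)
m(f, y) = 10 + f (m(f, y) = 2*5 + f = 10 + f)
(238581/327603 + 368696/O(251, 414))/m(H, 186) = (238581/327603 + 368696/414)/(10 + 382) = (238581*(1/327603) + 368696*(1/414))/392 = (79527/109201 + 184348/207)*(1/392) = (20147448037/22604607)*(1/392) = 20147448037/8861005944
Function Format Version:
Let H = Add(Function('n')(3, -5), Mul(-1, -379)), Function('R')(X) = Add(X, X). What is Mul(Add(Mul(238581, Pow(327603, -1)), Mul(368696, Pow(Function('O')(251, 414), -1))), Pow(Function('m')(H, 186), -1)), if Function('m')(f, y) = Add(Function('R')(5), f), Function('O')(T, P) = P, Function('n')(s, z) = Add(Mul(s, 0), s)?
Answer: Rational(20147448037, 8861005944) ≈ 2.2737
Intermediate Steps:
Function('n')(s, z) = s (Function('n')(s, z) = Add(0, s) = s)
Function('R')(X) = Mul(2, X)
H = 382 (H = Add(3, Mul(-1, -379)) = Add(3, 379) = 382)
Function('m')(f, y) = Add(10, f) (Function('m')(f, y) = Add(Mul(2, 5), f) = Add(10, f))
Mul(Add(Mul(238581, Pow(327603, -1)), Mul(368696, Pow(Function('O')(251, 414), -1))), Pow(Function('m')(H, 186), -1)) = Mul(Add(Mul(238581, Pow(327603, -1)), Mul(368696, Pow(414, -1))), Pow(Add(10, 382), -1)) = Mul(Add(Mul(238581, Rational(1, 327603)), Mul(368696, Rational(1, 414))), Pow(392, -1)) = Mul(Add(Rational(79527, 109201), Rational(184348, 207)), Rational(1, 392)) = Mul(Rational(20147448037, 22604607), Rational(1, 392)) = Rational(20147448037, 8861005944)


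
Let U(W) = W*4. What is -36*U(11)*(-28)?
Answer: 44352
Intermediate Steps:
U(W) = 4*W
-36*U(11)*(-28) = -144*11*(-28) = -36*44*(-28) = -1584*(-28) = 44352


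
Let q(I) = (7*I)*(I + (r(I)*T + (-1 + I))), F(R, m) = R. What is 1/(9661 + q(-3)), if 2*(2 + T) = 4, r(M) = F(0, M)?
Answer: 1/9808 ≈ 0.00010196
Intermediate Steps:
r(M) = 0
T = 0 (T = -2 + (½)*4 = -2 + 2 = 0)
q(I) = 7*I*(-1 + 2*I) (q(I) = (7*I)*(I + (0*0 + (-1 + I))) = (7*I)*(I + (0 + (-1 + I))) = (7*I)*(I + (-1 + I)) = (7*I)*(-1 + 2*I) = 7*I*(-1 + 2*I))
1/(9661 + q(-3)) = 1/(9661 + 7*(-3)*(-1 + 2*(-3))) = 1/(9661 + 7*(-3)*(-1 - 6)) = 1/(9661 + 7*(-3)*(-7)) = 1/(9661 + 147) = 1/9808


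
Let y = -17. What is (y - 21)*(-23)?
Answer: 874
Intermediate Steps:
(y - 21)*(-23) = (-17 - 21)*(-23) = -38*(-23) = 874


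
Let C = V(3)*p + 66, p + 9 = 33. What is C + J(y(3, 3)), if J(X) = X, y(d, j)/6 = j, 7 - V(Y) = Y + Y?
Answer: 108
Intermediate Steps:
V(Y) = 7 - 2*Y (V(Y) = 7 - (Y + Y) = 7 - 2*Y)
y(d, j) = 6*j
p = 24 (p = -9 + 33 = 24)
C = 90 (C = (7 - 2*3)*24 + 66 = (7 - 6)*24 + 66 = 1*24 + 66 = 24 + 66 = 90)
C + J(y(3, 3)) = 90 + 6*3 = 90 + 18 = 108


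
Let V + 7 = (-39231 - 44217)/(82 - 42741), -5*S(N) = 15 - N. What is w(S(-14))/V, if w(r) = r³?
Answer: 1040410351/26895625 ≈ 38.683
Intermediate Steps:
S(N) = -3 + N/5 (S(N) = -(15 - N)/5 = -3 + N/5)
V = -215165/42659 (V = -7 + (-39231 - 44217)/(82 - 42741) = -7 - 83448/(-42659) = -7 - 83448*(-1/42659) = -7 + 83448/42659 = -215165/42659 ≈ -5.0438)
w(S(-14))/V = (-3 + (⅕)*(-14))³/(-215165/42659) = (-3 - 14/5)³*(-42659/215165) = (-29/5)³*(-42659/215165) = -24389/125*(-42659/215165) = 1040410351/26895625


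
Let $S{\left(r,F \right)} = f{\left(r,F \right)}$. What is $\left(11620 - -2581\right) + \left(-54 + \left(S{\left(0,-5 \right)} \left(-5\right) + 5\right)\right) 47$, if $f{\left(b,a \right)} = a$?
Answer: $13073$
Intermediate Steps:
$S{\left(r,F \right)} = F$
$\left(11620 - -2581\right) + \left(-54 + \left(S{\left(0,-5 \right)} \left(-5\right) + 5\right)\right) 47 = \left(11620 - -2581\right) + \left(-54 + \left(\left(-5\right) \left(-5\right) + 5\right)\right) 47 = \left(11620 + 2581\right) + \left(-54 + \left(25 + 5\right)\right) 47 = 14201 + \left(-54 + 30\right) 47 = 14201 - 1128 = 13073$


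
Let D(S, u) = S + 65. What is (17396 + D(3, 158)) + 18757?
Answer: 36221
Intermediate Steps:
D(S, u) = 65 + S
(17396 + D(3, 158)) + 18757 = (17396 + (65 + 3)) + 18757 = (17396 + 68) + 18757 = 17464 + 18757 = 36221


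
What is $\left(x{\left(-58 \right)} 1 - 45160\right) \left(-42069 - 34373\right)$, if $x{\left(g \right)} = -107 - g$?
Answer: $3455866378$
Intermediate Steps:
$\left(x{\left(-58 \right)} 1 - 45160\right) \left(-42069 - 34373\right) = \left(\left(-107 - -58\right) 1 - 45160\right) \left(-42069 - 34373\right) = \left(\left(-107 + 58\right) 1 - 45160\right) \left(-42069 - 34373\right) = \left(\left(-49\right) 1 - 45160\right) \left(-76442\right) = \left(-49 - 45160\right) \left(-76442\right) = \left(-45209\right) \left(-76442\right) = 3455866378$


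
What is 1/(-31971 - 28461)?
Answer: -1/60432 ≈ -1.6548e-5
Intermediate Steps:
1/(-31971 - 28461) = 1/(-60432) = -1/60432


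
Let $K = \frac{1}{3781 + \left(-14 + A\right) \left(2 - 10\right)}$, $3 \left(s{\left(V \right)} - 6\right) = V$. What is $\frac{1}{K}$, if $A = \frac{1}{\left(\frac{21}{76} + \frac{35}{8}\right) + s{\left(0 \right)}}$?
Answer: $\frac{6301551}{1619} \approx 3892.3$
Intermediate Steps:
$s{\left(V \right)} = 6 + \frac{V}{3}$
$A = \frac{152}{1619}$ ($A = \frac{1}{\left(\frac{21}{76} + \frac{35}{8}\right) + \left(6 + \frac{1}{3} \cdot 0\right)} = \frac{1}{\left(21 \cdot \frac{1}{76} + 35 \cdot \frac{1}{8}\right) + \left(6 + 0\right)} = \frac{1}{\left(\frac{21}{76} + \frac{35}{8}\right) + 6} = \frac{1}{\frac{707}{152} + 6} = \frac{1}{\frac{1619}{152}} = \frac{152}{1619} \approx 0.093885$)
$K = \frac{1619}{6301551}$ ($K = \frac{1}{3781 + \left(-14 + \frac{152}{1619}\right) \left(2 - 10\right)} = \frac{1}{3781 - \frac{22514 \left(2 - 10\right)}{1619}} = \frac{1}{3781 - - \frac{180112}{1619}} = \frac{1}{3781 + \frac{180112}{1619}} = \frac{1}{\frac{6301551}{1619}} = \frac{1619}{6301551} \approx 0.00025692$)
$\frac{1}{K} = \frac{1}{\frac{1619}{6301551}} = \frac{6301551}{1619}$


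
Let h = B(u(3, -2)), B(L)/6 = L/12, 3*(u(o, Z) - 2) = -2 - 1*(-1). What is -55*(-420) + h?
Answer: 138605/6 ≈ 23101.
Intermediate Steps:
u(o, Z) = 5/3 (u(o, Z) = 2 + (-2 - 1*(-1))/3 = 2 + (-2 + 1)/3 = 2 + (⅓)*(-1) = 2 - ⅓ = 5/3)
B(L) = L/2 (B(L) = 6*(L/12) = L/2)
h = ⅚ (h = (½)*(5/3) = ⅚ ≈ 0.83333)
-55*(-420) + h = -55*(-420) + ⅚ = 23100 + ⅚ = 138605/6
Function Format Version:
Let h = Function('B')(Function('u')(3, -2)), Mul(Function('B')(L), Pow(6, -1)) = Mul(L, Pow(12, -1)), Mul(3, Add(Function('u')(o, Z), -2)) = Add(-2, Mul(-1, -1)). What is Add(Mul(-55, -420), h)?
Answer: Rational(138605, 6) ≈ 23101.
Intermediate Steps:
Function('u')(o, Z) = Rational(5, 3) (Function('u')(o, Z) = Add(2, Mul(Rational(1, 3), Add(-2, Mul(-1, -1)))) = Add(2, Mul(Rational(1, 3), Add(-2, 1))) = Add(2, Mul(Rational(1, 3), -1)) = Add(2, Rational(-1, 3)) = Rational(5, 3))
Function('B')(L) = Mul(Rational(1, 2), L) (Function('B')(L) = Mul(6, Mul(L, Pow(12, -1))) = Mul(6, Mul(L, Rational(1, 12))) = Mul(6, Mul(Rational(1, 12), L)) = Mul(Rational(1, 2), L))
h = Rational(5, 6) (h = Mul(Rational(1, 2), Rational(5, 3)) = Rational(5, 6) ≈ 0.83333)
Add(Mul(-55, -420), h) = Add(Mul(-55, -420), Rational(5, 6)) = Add(23100, Rational(5, 6)) = Rational(138605, 6)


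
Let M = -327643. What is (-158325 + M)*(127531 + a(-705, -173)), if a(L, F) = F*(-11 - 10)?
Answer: -63741506752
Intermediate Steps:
a(L, F) = -21*F (a(L, F) = F*(-21) = -21*F)
(-158325 + M)*(127531 + a(-705, -173)) = (-158325 - 327643)*(127531 - 21*(-173)) = -485968*(127531 + 3633) = -485968*131164 = -63741506752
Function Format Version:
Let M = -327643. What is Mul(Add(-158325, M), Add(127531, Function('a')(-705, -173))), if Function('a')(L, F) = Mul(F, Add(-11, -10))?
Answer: -63741506752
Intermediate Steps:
Function('a')(L, F) = Mul(-21, F) (Function('a')(L, F) = Mul(F, -21) = Mul(-21, F))
Mul(Add(-158325, M), Add(127531, Function('a')(-705, -173))) = Mul(Add(-158325, -327643), Add(127531, Mul(-21, -173))) = Mul(-485968, Add(127531, 3633)) = Mul(-485968, 131164) = -63741506752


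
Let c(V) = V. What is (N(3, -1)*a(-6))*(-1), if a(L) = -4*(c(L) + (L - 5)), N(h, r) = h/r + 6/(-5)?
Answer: 1428/5 ≈ 285.60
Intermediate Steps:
N(h, r) = -6/5 + h/r (N(h, r) = h/r + 6*(-⅕) = h/r - 6/5 = -6/5 + h/r)
a(L) = 20 - 8*L (a(L) = -4*(L + (L - 5)) = -4*(L + (-5 + L)) = -4*(-5 + 2*L) = 20 - 8*L)
(N(3, -1)*a(-6))*(-1) = ((-6/5 + 3/(-1))*(20 - 8*(-6)))*(-1) = ((-6/5 + 3*(-1))*(20 + 48))*(-1) = ((-6/5 - 3)*68)*(-1) = -21/5*68*(-1) = -1428/5*(-1) = 1428/5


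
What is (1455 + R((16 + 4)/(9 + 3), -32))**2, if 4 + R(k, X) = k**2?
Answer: 171191056/81 ≈ 2.1135e+6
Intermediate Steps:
R(k, X) = -4 + k**2
(1455 + R((16 + 4)/(9 + 3), -32))**2 = (1455 + (-4 + ((16 + 4)/(9 + 3))**2))**2 = (1455 + (-4 + (20/12)**2))**2 = (1455 + (-4 + (20*(1/12))**2))**2 = (1455 + (-4 + (5/3)**2))**2 = (1455 + (-4 + 25/9))**2 = (1455 - 11/9)**2 = (13084/9)**2 = 171191056/81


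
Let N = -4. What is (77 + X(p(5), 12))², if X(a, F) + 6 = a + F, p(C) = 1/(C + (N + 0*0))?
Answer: 7056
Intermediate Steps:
p(C) = 1/(-4 + C) (p(C) = 1/(C + (-4 + 0*0)) = 1/(C + (-4 + 0)) = 1/(C - 4) = 1/(-4 + C))
X(a, F) = -6 + F + a (X(a, F) = -6 + (a + F) = -6 + (F + a) = -6 + F + a)
(77 + X(p(5), 12))² = (77 + (-6 + 12 + 1/(-4 + 5)))² = (77 + (-6 + 12 + 1/1))² = (77 + (-6 + 12 + 1))² = (77 + 7)² = 84² = 7056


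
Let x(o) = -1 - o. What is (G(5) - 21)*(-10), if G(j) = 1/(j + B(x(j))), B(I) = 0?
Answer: 208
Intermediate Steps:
G(j) = 1/j (G(j) = 1/(j + 0) = 1/j)
(G(5) - 21)*(-10) = (1/5 - 21)*(-10) = -104/5*(-10) = 208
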